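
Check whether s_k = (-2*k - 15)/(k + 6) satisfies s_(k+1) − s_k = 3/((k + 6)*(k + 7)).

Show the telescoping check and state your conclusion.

Valid: the claim telescopes to t_k.

s_(k+1) = (-2*k - 17)/(k + 7)
s_(k+1) − s_k = 3/(k**2 + 13*k + 42)
(s_(k+1) − s_k) − t_k = 0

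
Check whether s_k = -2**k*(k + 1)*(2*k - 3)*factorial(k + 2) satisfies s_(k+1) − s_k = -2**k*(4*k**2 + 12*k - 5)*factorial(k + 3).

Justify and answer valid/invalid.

Invalid: residual 2**(k + 1)*(4*k**2 + 8*k - 3)*factorial(k + 2) ≠ 0.

s_(k+1) = -2**(k + 1)*(k + 2)*(2*k - 1)*factorial(k + 3)
s_(k+1) − s_k = -2**k*(4*k**3 + 16*k**2 + 15*k - 9)*factorial(k + 2)
(s_(k+1) − s_k) − t_k = 2**(k + 1)*(4*k**2 + 8*k - 3)*factorial(k + 2)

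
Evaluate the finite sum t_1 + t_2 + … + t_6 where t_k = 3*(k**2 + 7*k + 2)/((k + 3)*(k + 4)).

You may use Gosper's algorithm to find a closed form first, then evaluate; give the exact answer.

Σ = 27/2

The ratio is (k + 3)*(7*k + (k + 1)**2 + 9)/((k + 5)*(k**2 + 7*k + 2)).
Factor: A=k + 3; B=k + 5; C=k**2 + 7*k + 2.
f must satisfy (k + 3)·f(k+1) − (k + 4)·f(k) = k**2 + 7*k + 2.
Bound: deg f ≤ 2.
A polynomial solution: f(k) = k*(3*k - 1)/3.
Then R = B(k−1)f/C = k*(k + 4)*(3*k - 1)/(3*(k**2 + 7*k + 2)), so s_k = R(k)·t_k = k*(3*k - 1)/(k + 3).
s_(k+1) − s_k = 3*(k**2 + 7*k + 2)/(k**2 + 7*k + 12) = t_k.
Telescoping: Σ = s_(7) − s_(1) = 14 − (1/2) = 27/2.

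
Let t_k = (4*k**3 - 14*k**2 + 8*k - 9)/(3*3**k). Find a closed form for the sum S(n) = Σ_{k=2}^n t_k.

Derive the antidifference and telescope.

Ratio r(k) = (4*k**3 - 2*k**2 - 8*k - 11)/(3*(4*k**3 - 14*k**2 + 8*k - 9)).
Factor: A=1/3; B=1; C=k**3 - 7*k**2/2 + 2*k - 9/4.
Need (1/3)·f(k+1) − (1)·f(k) = k**3 - 7*k**2/2 + 2*k - 9/4.
From deg A=0, deg B=0, deg C=3: d=3.
Solving with deg f ≤ 3: f(k) = -3*(2*k**3 - 4*k**2 + 3*k - 4)/4.
Certificate R = B(k−1)f/C = -3*(2*k**3 - 4*k**2 + 3*k - 4)/(4*k**3 - 14*k**2 + 8*k - 9) gives s_k = (-2*k**3 + 4*k**2 - 3*k + 4)/3**k.
s_(k+1) − s_k = (4*k**3 - 14*k**2 + 8*k - 9)/(3*3**k) = t_k.
Telescope: S(n) = s_(n+1) − s_(2) = 3**(-n - 1)*(-2*n**3 - 2*n**2 - n + 3) − (-2/9) = 3**(-n - 2)*(2*3**n - 6*n**3 - 6*n**2 - 3*n + 9).

S(n) = 3**(-n - 2)*(2*3**n - 6*n**3 - 6*n**2 - 3*n + 9)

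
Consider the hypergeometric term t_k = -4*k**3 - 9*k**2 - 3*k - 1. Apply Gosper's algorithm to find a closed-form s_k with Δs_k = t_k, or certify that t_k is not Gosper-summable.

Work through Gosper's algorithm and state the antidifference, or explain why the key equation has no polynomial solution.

s_k = k*(-k**3 - k**2 + 2*k - 1)

r(k) = (4*k**3 + 21*k**2 + 33*k + 17)/(4*k**3 + 9*k**2 + 3*k + 1) after simplifying.
Gosper form: A/B · C(k+1)/C(k) with A=1, B=1, C=k**3 + 9*k**2/4 + 3*k/4 + 1/4.
Need (1)·f(k+1) − (1)·f(k) = k**3 + 9*k**2/4 + 3*k/4 + 1/4.
Bound: deg f ≤ 4.
Coefficient equations give f(k) = k*(k**3 + k**2 - 2*k + 1)/4.
Then R = B(k−1)f/C = k*(k**3 + k**2 - 2*k + 1)/(4*k**3 + 9*k**2 + 3*k + 1), so s_k = R(k)·t_k = k*(-k**3 - k**2 + 2*k - 1).
Check: Δs_k = -4*k**3 - 9*k**2 - 3*k - 1. ✓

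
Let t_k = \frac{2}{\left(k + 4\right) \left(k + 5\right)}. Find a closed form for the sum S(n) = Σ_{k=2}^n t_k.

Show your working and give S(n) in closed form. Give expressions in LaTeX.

Compute t_(k+1)/t_k: get (k + 4)/(k + 6).
Take A(k)=k + 4, B(k)=k + 6, C(k)=1.
Key eq: (k + 4)·f(k+1) = (k + 5)·f(k) + (1).
Degrees (1,1,0) ⇒ d ≤ 1.
Match coefficients ⇒ f(k) = k/4.
R(k) = B(k−1)·f(k)/C(k) = k*(k + 5)/4; s_k = R·t_k = k/(2*(k + 4)).
Verify: 2/(k**2 + 9*k + 20) matches t_k.
s_(n+1) = (n + 1)/(2*(n + 5)) and s_(2) = 1/6, so S(n) = (n - 1)/(3*(n + 5)).

S(n) = \frac{n - 1}{3 \left(n + 5\right)}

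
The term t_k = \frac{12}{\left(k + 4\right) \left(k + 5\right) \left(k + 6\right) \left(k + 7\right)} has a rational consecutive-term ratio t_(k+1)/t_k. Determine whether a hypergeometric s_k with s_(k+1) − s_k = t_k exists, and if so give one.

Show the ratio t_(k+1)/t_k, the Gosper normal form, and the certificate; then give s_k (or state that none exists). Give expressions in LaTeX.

s_k = \frac{k \left(k^{2} + 15 k + 74\right)}{30 \left(k + 4\right) \left(k + 5\right) \left(k + 6\right)}

Ratio r(k) = (k + 4)/(k + 8).
Gosper form: A/B · C(k+1)/C(k) with A=k + 4, B=k + 8, C=1.
Set up (k + 4)·f(k+1) − (k + 7)·f(k) − (1) = 0.
Bound: deg f ≤ 3.
Solving with deg f ≤ 3: f(k) = k*(k**2 + 15*k + 74)/360.
Get s_k = R·t_k = k*(k**2 + 15*k + 74)/(30*(k + 4)*(k + 5)*(k + 6)) with R(k) = B(k−1)f(k)/C(k) = k*(k + 7)*(k**2 + 15*k + 74)/360.
s_(k+1) − s_k = 12/(k**4 + 22*k**3 + 179*k**2 + 638*k + 840) = t_k.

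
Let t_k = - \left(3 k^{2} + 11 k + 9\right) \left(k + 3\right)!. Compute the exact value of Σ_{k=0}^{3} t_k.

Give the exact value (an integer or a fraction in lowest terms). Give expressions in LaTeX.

r(k) = (k + 4)*(11*k + 3*(k + 1)**2 + 20)/(3*k**2 + 11*k + 9) after simplifying.
Take A(k)=k + 4, B(k)=1, C(k)=k**2 + 11*k/3 + 3.
Solve (k + 4)·f(k+1) − (1)·f(k) = k**2 + 11*k/3 + 3.
d = 1 from the (1,0,2) case.
A polynomial solution: f(k) = (3*k - 1)/3.
So s_k = (B(k−1)f/C)·t_k = ((3*k - 1)/(3*k**2 + 11*k + 9))·t_k = -(3*k - 1)*factorial(k + 3).
Check: Δs_k = -(3*k**2 + 11*k + 9)*factorial(k + 3). ✓
Sum = s_(4) − s_(0); s_(4) = -55440, s_(0) = 6 ⇒ -55446.

Σ = -55446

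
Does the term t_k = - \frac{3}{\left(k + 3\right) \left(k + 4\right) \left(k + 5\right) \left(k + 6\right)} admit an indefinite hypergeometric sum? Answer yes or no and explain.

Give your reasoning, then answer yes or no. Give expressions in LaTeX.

Yes. s_k = \frac{k \left(- k^{2} - 12 k - 47\right)}{60 \left(k + 3\right) \left(k + 4\right) \left(k + 5\right)}.

Compute t_(k+1)/t_k: get (k + 3)/(k + 7).
Factor: A=k + 3; B=k + 7; C=1.
Need (k + 3)·f(k+1) − (k + 6)·f(k) = 1.
deg f ≤ 3 (via 1,1,0).
Solve for f: f(k) = k*(k**2 + 12*k + 47)/180 (degree 3 ≤ 3).
Then R = B(k−1)f/C = k*(k + 6)*(k**2 + 12*k + 47)/180, so s_k = R(k)·t_k = k*(-k**2 - 12*k - 47)/(60*(k + 3)*(k + 4)*(k + 5)).
Verify: -3/(k**4 + 18*k**3 + 119*k**2 + 342*k + 360) matches t_k.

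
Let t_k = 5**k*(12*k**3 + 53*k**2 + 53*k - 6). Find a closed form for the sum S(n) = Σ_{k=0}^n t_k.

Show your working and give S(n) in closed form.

r(k) = 5*(12*k**3 + 89*k**2 + 195*k + 112)/(12*k**3 + 53*k**2 + 53*k - 6) after simplifying.
Normal form (A,B,C) = (5, 1, k**3 + 53*k**2/12 + 53*k/12 - 1/2).
Need (5)·f(k+1) − (1)·f(k) = k**3 + 53*k**2/12 + 53*k/12 - 1/2.
deg f ≤ 3 (via 0,0,3).
A polynomial solution: f(k) = (3*k**3 + 2*k**2 - 3*k - 4)/12.
Get s_k = R·t_k = 5**k*(3*k**3 + 2*k**2 - 3*k - 4) with R(k) = B(k−1)f(k)/C(k) = (3*k**3 + 2*k**2 - 3*k - 4)/(12*k**3 + 53*k**2 + 53*k - 6).
Δs = 5**k*(12*k**3 + 53*k**2 + 53*k - 6), as required.
Evaluate: s_(n+1) = 5**(n + 1)*(3*n**3 + 11*n**2 + 10*n - 2); subtract s_(0) = -4 ⇒ S(n) = 15*5**n*n**3 + 55*5**n*n**2 + 50*5**n*n - 10*5**n + 4.

S(n) = 15*5**n*n**3 + 55*5**n*n**2 + 50*5**n*n - 10*5**n + 4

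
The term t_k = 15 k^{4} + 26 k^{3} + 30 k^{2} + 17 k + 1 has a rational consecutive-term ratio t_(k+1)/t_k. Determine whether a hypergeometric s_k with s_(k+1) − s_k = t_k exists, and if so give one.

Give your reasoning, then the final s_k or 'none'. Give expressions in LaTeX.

s_k = k \left(3 k^{4} - k^{3} + 2 k^{2} - 3\right)

Compute t_(k+1)/t_k: get (15*k**4 + 86*k**3 + 198*k**2 + 215*k + 89)/(15*k**4 + 26*k**3 + 30*k**2 + 17*k + 1).
Normal form (A,B,C) = (1, 1, k**4 + 26*k**3/15 + 2*k**2 + 17*k/15 + 1/15).
Set up (1)·f(k+1) − (1)·f(k) − (k**4 + 26*k**3/15 + 2*k**2 + 17*k/15 + 1/15) = 0.
From deg A=0, deg B=0, deg C=4: d=5.
Solving with deg f ≤ 5: f(k) = k*(3*k**4 - k**3 + 2*k**2 - 3)/15.
Certificate R = B(k−1)f/C = k*(3*k**4 - k**3 + 2*k**2 - 3)/(15*k**4 + 26*k**3 + 30*k**2 + 17*k + 1) gives s_k = k*(3*k**4 - k**3 + 2*k**2 - 3).
Δs = 15*k**4 + 26*k**3 + 30*k**2 + 17*k + 1, as required.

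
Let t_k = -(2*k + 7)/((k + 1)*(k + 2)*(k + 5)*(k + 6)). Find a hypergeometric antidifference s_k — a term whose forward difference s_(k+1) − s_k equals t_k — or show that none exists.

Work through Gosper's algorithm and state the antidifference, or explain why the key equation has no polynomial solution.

Compute t_(k+1)/t_k: get (k + 1)*(k + 5)*(2*k + 9)/((k + 3)*(k + 7)*(2*k + 7)).
Take A(k)=k + 1, B(k)=k + 7, C(k)=k**3 + 21*k**2/2 + 73*k/2 + 42.
Solve (k + 1)·f(k+1) − (k + 6)·f(k) = k**3 + 21*k**2/2 + 73*k/2 + 42.
d = 5 from the (1,1,3) case.
Solve for f: f(k) = k*(k + 2)*(k + 3)*(k + 4)*(k + 6)/10 (degree 5 ≤ 5).
Get s_k = R·t_k = k*(-k - 6)/(5*(k**2 + 6*k + 5)) with R(k) = B(k−1)f(k)/C(k) = k*(k + 2)*(k + 6)**2/(5*(2*k + 7)).
Δs = (-2*k - 7)/(k**4 + 14*k**3 + 65*k**2 + 112*k + 60), as required.

s_k = k*(-k - 6)/(5*(k**2 + 6*k + 5))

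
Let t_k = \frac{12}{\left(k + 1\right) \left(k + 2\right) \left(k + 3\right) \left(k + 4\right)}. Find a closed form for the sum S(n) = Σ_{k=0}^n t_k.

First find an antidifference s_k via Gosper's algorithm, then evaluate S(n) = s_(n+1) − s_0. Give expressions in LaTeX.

Step 1: r(k) = (k + 1)/(k + 5).
Factor: A=k + 1; B=k + 5; C=1.
f must satisfy (k + 1)·f(k+1) − (k + 4)·f(k) = 1.
Degrees (1,1,0) ⇒ d ≤ 3.
Solving with deg f ≤ 3: f(k) = k*(k**2 + 6*k + 11)/18.
R(k) = B(k−1)·f(k)/C(k) = k*(k + 4)*(k**2 + 6*k + 11)/18; s_k = R·t_k = 2*k*(k**2 + 6*k + 11)/(3*(k + 1)*(k + 2)*(k + 3)).
Check: Δs_k = 12/(k**4 + 10*k**3 + 35*k**2 + 50*k + 24). ✓
Σ_(k=0)^n t_k = s_(n+1) − s_(0) = (2*(n**3 + 9*n**2 + 26*n + 18)/(3*(n**3 + 9*n**2 + 26*n + 24))) − (0), i.e. 2*(n**3 + 9*n**2 + 26*n + 18)/(3*(n**3 + 9*n**2 + 26*n + 24)).

S(n) = \frac{2 \left(n^{3} + 9 n^{2} + 26 n + 18\right)}{3 \left(n^{3} + 9 n^{2} + 26 n + 24\right)}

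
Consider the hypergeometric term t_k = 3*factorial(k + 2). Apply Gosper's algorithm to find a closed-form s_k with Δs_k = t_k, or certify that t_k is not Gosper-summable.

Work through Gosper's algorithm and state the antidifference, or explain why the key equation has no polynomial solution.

none — t_k is not Gosper-summable

The ratio is k + 3.
Factor: A=k + 3; B=1; C=1.
Key eq: (k + 3)·f(k+1) = (1)·f(k) + (1).
From deg A=1, deg B=0, deg C=0: d=-1.
Bound -1 < 0, so the key equation has no polynomial solution.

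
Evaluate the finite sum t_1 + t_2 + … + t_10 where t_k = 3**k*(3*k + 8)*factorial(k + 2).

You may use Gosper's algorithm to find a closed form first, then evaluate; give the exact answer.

Step 1: r(k) = 3*(k + 3)*(3*k + 11)/(3*k + 8).
A = 3*k + 9, B = 1, C = k + 8/3.
f must satisfy (3*k + 9)·f(k+1) − (1)·f(k) = k + 8/3.
d = 0 from the (1,0,1) case.
Match coefficients ⇒ f(k) = 1/3.
Get s_k = R·t_k = 3**k*factorial(k + 2) with R(k) = B(k−1)f(k)/C(k) = 1/(3*k + 8).
Δs = 3**k*(3*k + 8)*factorial(k + 2), as required.
Σ_(k=1)^(10) t_k = s_(11) − s_(1) = 1103098053657600 − (18) = 1103098053657582.

Σ = 1103098053657582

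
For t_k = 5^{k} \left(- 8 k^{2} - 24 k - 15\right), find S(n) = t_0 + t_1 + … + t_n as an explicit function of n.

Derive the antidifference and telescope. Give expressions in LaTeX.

S(n) = 5^{n + 1} \left(- 2 n^{2} - 5 n - 3\right)

The ratio is 5*(8*k**2 + 40*k + 47)/(8*k**2 + 24*k + 15).
Normal form (A,B,C) = (5, 1, k**2 + 3*k + 15/8).
Key eq: (5)·f(k+1) = (1)·f(k) + (k**2 + 3*k + 15/8).
d = 2 from the (0,0,2) case.
Solve for f: f(k) = k*(2*k + 1)/8 (degree 2 ≤ 2).
Then R = B(k−1)f/C = k*(2*k + 1)/(8*k**2 + 24*k + 15), so s_k = R(k)·t_k = 5**k*k*(-2*k - 1).
Δs = 5**k*(-8*k**2 - 24*k - 15), as required.
Evaluate: s_(n+1) = 5**(n + 1)*(-2*n**2 - 5*n - 3); subtract s_(0) = 0 ⇒ S(n) = 5**(n + 1)*(-2*n**2 - 5*n - 3).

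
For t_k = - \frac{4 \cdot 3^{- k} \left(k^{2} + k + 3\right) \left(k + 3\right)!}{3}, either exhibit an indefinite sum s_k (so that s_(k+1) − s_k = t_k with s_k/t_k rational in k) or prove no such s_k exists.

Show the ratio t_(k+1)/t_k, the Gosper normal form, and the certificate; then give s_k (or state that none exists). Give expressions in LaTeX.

s_k = - 4 \cdot 3^{- k} \left(k - 1\right) \left(k + 3\right)!

Compute t_(k+1)/t_k: get (k + 4)*(k + (k + 1)**2 + 4)/(3*(k**2 + k + 3)).
Gosper form: A/B · C(k+1)/C(k) with A=k/3 + 4/3, B=1, C=k**2 + k + 3.
f must satisfy (k/3 + 4/3)·f(k+1) − (1)·f(k) = k**2 + k + 3.
From deg A=1, deg B=0, deg C=2: d=1.
Solving with deg f ≤ 1: f(k) = 3*(k - 1).
Certificate R = B(k−1)f/C = 3*(k - 1)/(k**2 + k + 3) gives s_k = -4*(k - 1)*factorial(k + 3)/3**k.
Verify: -4*(k**2 + k + 3)*factorial(k + 3)/(3*3**k) matches t_k.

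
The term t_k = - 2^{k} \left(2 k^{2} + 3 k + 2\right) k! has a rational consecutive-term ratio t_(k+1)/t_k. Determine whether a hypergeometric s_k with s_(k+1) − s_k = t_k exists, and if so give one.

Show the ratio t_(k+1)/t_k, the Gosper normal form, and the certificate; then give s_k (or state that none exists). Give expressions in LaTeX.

Step 1: r(k) = 2*(2*k**3 + 9*k**2 + 14*k + 7)/(2*k**2 + 3*k + 2).
Factor: A=2*k + 2; B=1; C=k**2 + 3*k/2 + 1.
Set up (2*k + 2)·f(k+1) − (1)·f(k) − (k**2 + 3*k/2 + 1) = 0.
From deg A=1, deg B=0, deg C=2: d=1.
Solving with deg f ≤ 1: f(k) = k/2.
Certificate R = B(k−1)f/C = k/(2*k**2 + 3*k + 2) gives s_k = -2**k*k*factorial(k).
Verify: -2**k*(2*k**2 + 3*k + 2)*factorial(k) matches t_k.

s_k = - 2^{k} k k!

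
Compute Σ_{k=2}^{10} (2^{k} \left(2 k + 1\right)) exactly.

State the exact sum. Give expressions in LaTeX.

Ratio r(k) = 2*(2*k + 3)/(2*k + 1).
Take A(k)=2, B(k)=1, C(k)=k + 1/2.
Need (2)·f(k+1) − (1)·f(k) = k + 1/2.
d = 1 from the (0,0,1) case.
Coefficient equations give f(k) = (2*k - 3)/2.
Get s_k = R·t_k = 2**k*(2*k - 3) with R(k) = B(k−1)f(k)/C(k) = (2*k - 3)/(2*k + 1).
s_(k+1) − s_k = 2**k*(2*k + 1) = t_k.
Sum = s_(11) − s_(2); s_(11) = 38912, s_(2) = 4 ⇒ 38908.

Σ = 38908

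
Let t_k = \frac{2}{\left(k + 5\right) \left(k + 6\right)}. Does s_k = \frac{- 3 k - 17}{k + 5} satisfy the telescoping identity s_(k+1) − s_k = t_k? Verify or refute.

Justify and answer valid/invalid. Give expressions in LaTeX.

Valid: the claim telescopes to t_k.

s_(k+1) = (-3*k - 20)/(k + 6)
s_(k+1) − s_k = 2/(k**2 + 11*k + 30)
(s_(k+1) − s_k) − t_k = 0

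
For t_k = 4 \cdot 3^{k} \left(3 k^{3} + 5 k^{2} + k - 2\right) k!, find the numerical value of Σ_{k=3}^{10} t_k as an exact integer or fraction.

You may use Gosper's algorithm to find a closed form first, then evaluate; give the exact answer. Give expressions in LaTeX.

Compute t_(k+1)/t_k: get 3*(3*k**4 + 17*k**3 + 34*k**2 + 27*k + 7)/(3*k**3 + 5*k**2 + k - 2).
So A=3*k + 3 and B=1, with C=k**3 + 5*k**2/3 + k/3 - 2/3.
f must satisfy (3*k + 3)·f(k+1) − (1)·f(k) = k**3 + 5*k**2/3 + k/3 - 2/3.
From deg A=1, deg B=0, deg C=3: d=2.
A polynomial solution: f(k) = (k**2 - k - 1)/3.
Get s_k = R·t_k = 4*3**k*(k**2 - k - 1)*factorial(k) with R(k) = B(k−1)f(k)/C(k) = (k**2 - k - 1)/(3*k**3 + 5*k**2 + k - 2).
Verify: 4*3**k*(3*k**3 + 5*k**2 + k - 2)*factorial(k) matches t_k.
Σ_(k=3)^(10) t_k = s_(11) − s_(3) = 3083017637145600 − (3240) = 3083017637142360.

Σ = 3083017637142360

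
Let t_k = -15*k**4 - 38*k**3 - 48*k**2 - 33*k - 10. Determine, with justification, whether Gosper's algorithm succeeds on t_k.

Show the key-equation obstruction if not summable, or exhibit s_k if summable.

Ratio r(k) = (15*k**4 + 98*k**3 + 252*k**2 + 303*k + 144)/(15*k**4 + 38*k**3 + 48*k**2 + 33*k + 10).
So A=1 and B=1, with C=k**4 + 38*k**3/15 + 16*k**2/5 + 11*k/5 + 2/3.
f must satisfy (1)·f(k+1) − (1)·f(k) = k**4 + 38*k**3/15 + 16*k**2/5 + 11*k/5 + 2/3.
From deg A=0, deg B=0, deg C=4: d=5.
Solve for f: f(k) = k*(3*k**4 + 2*k**3 + 2*k**2 + 2*k + 1)/15 (degree 5 ≤ 5).
Get s_k = R·t_k = k*(-3*k**4 - 2*k**3 - 2*k**2 - 2*k - 1) with R(k) = B(k−1)f(k)/C(k) = k*(3*k**4 + 2*k**3 + 2*k**2 + 2*k + 1)/((k**2 + k + 1)*(15*k**2 + 23*k + 10)).
Check: Δs_k = -15*k**4 - 38*k**3 - 48*k**2 - 33*k - 10. ✓

Yes. s_k = k*(-3*k**4 - 2*k**3 - 2*k**2 - 2*k - 1).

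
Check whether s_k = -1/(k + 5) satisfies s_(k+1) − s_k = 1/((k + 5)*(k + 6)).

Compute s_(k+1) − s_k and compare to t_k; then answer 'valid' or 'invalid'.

valid; difference matches t_k

s_(k+1) = -1/(k + 6)
s_(k+1) − s_k = 1/((k + 5)*(k + 6))
(s_(k+1) − s_k) − t_k = 0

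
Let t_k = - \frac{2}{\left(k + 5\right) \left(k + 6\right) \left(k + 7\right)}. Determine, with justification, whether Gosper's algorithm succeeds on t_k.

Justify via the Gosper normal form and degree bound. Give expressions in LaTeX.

Step 1: r(k) = (k + 5)/(k + 8).
A = k + 5, B = k + 8, C = 1.
Key eq: (k + 5)·f(k+1) = (k + 7)·f(k) + (1).
deg f ≤ 2 (via 1,1,0).
Solve for f: f(k) = k*(k + 11)/60 (degree 2 ≤ 2).
Get s_k = R·t_k = k*(-k - 11)/(30*(k + 5)*(k + 6)) with R(k) = B(k−1)f(k)/C(k) = k*(k + 7)*(k + 11)/60.
Δs = -2/(k**3 + 18*k**2 + 107*k + 210), as required.

Yes. s_k = \frac{k \left(- k - 11\right)}{30 \left(k + 5\right) \left(k + 6\right)}.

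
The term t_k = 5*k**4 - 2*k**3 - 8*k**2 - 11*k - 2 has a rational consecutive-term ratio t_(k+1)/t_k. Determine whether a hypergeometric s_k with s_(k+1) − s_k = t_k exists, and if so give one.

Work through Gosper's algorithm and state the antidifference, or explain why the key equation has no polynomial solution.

t_(k+1)/t_k = (5*k**4 + 18*k**3 + 16*k**2 - 13*k - 18)/(5*k**4 - 2*k**3 - 8*k**2 - 11*k - 2).
So A=1 and B=1, with C=k**4 - 2*k**3/5 - 8*k**2/5 - 11*k/5 - 2/5.
Key eq: (1)·f(k+1) = (1)·f(k) + (k**4 - 2*k**3/5 - 8*k**2/5 - 11*k/5 - 2/5).
deg f ≤ 5 (via 0,0,4).
Coefficient equations give f(k) = k*(k**4 - 3*k**3 - 2*k + 2)/5.
Then R = B(k−1)f/C = k*(k**4 - 3*k**3 - 2*k + 2)/(5*k**4 - 2*k**3 - 8*k**2 - 11*k - 2), so s_k = R(k)·t_k = k*(k**4 - 3*k**3 - 2*k + 2).
s_(k+1) − s_k = 5*k**4 - 2*k**3 - 8*k**2 - 11*k - 2 = t_k.

s_k = k*(k**4 - 3*k**3 - 2*k + 2)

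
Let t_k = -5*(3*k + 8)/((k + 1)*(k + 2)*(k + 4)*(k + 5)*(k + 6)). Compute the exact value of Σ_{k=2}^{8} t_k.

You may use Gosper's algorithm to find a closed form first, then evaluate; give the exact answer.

The ratio is (k + 1)*(k + 4)*(3*k + 11)/((k + 3)*(k + 7)*(3*k + 8)).
So A=k + 1 and B=k + 7, with C=k**2 + 17*k/3 + 8.
Key eq: (k + 1)·f(k+1) = (k + 6)·f(k) + (k**2 + 17*k/3 + 8).
Degrees (1,1,2) ⇒ d ≤ 5.
Coefficient equations give f(k) = k*(k + 2)*(k + 3)*(k**2 + 10*k + 29)/60.
Get s_k = R·t_k = k*(-k**2 - 10*k - 29)/(4*(k**3 + 10*k**2 + 29*k + 20)) with R(k) = B(k−1)f(k)/C(k) = k*(k + 2)*(k + 6)*(k**2 + 10*k + 29)/(20*(3*k + 8)).
Verify: 5*(-3*k - 8)/(k**5 + 18*k**4 + 121*k**3 + 372*k**2 + 508*k + 240) matches t_k.
Σ_(k=2)^(8) t_k = s_(9) − s_(2) = -45/182 − (-53/252) = -121/3276.

Σ = -121/3276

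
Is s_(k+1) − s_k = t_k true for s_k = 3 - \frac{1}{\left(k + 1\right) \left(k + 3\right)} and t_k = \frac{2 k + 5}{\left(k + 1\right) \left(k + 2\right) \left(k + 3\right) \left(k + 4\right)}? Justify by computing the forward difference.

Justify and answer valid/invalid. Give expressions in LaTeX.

valid (s_(k+1) − s_k reduces to t_k)

s_(k+1) = 3 - 1/((k + 2)*(k + 4))
s_(k+1) − s_k = (2*k + 5)/(k**4 + 10*k**3 + 35*k**2 + 50*k + 24)
(s_(k+1) − s_k) − t_k = 0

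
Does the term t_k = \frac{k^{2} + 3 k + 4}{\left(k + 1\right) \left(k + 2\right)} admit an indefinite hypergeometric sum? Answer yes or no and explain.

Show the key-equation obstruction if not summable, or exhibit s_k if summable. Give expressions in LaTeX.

Yes. s_k = \frac{k \left(k + 3\right)}{k + 1}.

Compute t_(k+1)/t_k: get (k + 1)*(3*k + (k + 1)**2 + 7)/((k + 3)*(k**2 + 3*k + 4)).
Gosper form: A/B · C(k+1)/C(k) with A=k + 1, B=k + 3, C=k**2 + 3*k + 4.
Key eq: (k + 1)·f(k+1) = (k + 2)·f(k) + (k**2 + 3*k + 4).
d = 2 from the (1,1,2) case.
Solve for f: f(k) = k*(k + 3) (degree 2 ≤ 2).
Certificate R = B(k−1)f/C = k*(k + 2)*(k + 3)/(k**2 + 3*k + 4) gives s_k = k*(k + 3)/(k + 1).
Verify: (k**2 + 3*k + 4)/(k**2 + 3*k + 2) matches t_k.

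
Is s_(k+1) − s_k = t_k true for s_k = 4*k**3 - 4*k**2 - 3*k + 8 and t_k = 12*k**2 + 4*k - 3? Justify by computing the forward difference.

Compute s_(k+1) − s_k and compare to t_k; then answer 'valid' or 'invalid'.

s_(k+1) = 4*k**3 + 8*k**2 + k + 5
s_(k+1) − s_k = 12*k**2 + 4*k - 3
(s_(k+1) − s_k) − t_k = 0

Valid — Δs_k = t_k.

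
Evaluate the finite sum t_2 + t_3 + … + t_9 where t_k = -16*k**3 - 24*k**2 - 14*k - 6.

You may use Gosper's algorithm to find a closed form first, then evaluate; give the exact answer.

Σ = -39864

Step 1: r(k) = (8*k**3 + 36*k**2 + 55*k + 30)/(8*k**3 + 12*k**2 + 7*k + 3).
Factor: A=1; B=1; C=k**3 + 3*k**2/2 + 7*k/8 + 3/8.
Set up (1)·f(k+1) − (1)·f(k) − (k**3 + 3*k**2/2 + 7*k/8 + 3/8) = 0.
Degrees (0,0,3) ⇒ d ≤ 4.
Coefficient equations give f(k) = k*(k + 1)*(4*k**2 - 4*k + 3)/16.
Then R = B(k−1)f/C = k*(4*k**2 - 4*k + 3)/(2*(8*k**2 + 4*k + 3)), so s_k = R(k)·t_k = k*(-4*k**3 + k - 3).
s_(k+1) − s_k = -16*k**3 - 24*k**2 - 14*k - 6 = t_k.
Σ_(k=2)^(9) t_k = s_(10) − s_(2) = -39930 − (-66) = -39864.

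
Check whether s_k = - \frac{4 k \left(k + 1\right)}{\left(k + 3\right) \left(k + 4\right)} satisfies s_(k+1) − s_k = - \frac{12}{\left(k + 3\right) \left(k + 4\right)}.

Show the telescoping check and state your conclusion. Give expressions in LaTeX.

Invalid: residual \frac{12 \left(3 - k\right)}{k^{3} + 12 k^{2} + 47 k + 60} ≠ 0.

s_(k+1) = -4*(k + 1)*(k + 2)/((k + 4)*(k + 5))
s_(k+1) − s_k = 24*(-k - 1)/(k**3 + 12*k**2 + 47*k + 60)
(s_(k+1) − s_k) − t_k = 12*(3 - k)/(k**3 + 12*k**2 + 47*k + 60)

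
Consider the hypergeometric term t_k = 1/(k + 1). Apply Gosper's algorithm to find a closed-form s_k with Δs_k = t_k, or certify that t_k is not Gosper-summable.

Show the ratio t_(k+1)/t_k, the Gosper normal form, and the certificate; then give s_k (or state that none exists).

r(k) = (k + 1)/(k + 2) after simplifying.
So A=k + 1 and B=k + 2, with C=1.
Key eq: (k + 1)·f(k+1) = (k + 1)·f(k) + (1).
deg f ≤ 0 (via 1,1,0).
f = c0 ⇒ A·f(k+1) − B(k−1)·f(k) − C = -1. The system {-1 = 0} is inconsistent; no antidifference.

none (Gosper's algorithm certifies no s_k)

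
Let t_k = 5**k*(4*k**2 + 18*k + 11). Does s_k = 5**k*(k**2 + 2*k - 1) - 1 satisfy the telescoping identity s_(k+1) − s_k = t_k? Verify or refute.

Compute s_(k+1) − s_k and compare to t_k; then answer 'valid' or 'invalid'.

s_(k+1) = 5**(k + 1)*(2*k + (k + 1)**2 + 1) - 1
s_(k+1) − s_k = 5**k*(4*k**2 + 18*k + 11)
(s_(k+1) − s_k) − t_k = 0

Valid: the claim telescopes to t_k.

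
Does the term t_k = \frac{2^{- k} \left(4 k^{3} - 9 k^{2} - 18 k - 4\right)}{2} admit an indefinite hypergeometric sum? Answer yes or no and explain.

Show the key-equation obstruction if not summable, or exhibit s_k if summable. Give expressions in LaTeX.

Ratio r(k) = (4*k**3 + 3*k**2 - 24*k - 27)/(2*(4*k**3 - 9*k**2 - 18*k - 4)).
Factor: A=1/2; B=1; C=k**3 - 9*k**2/4 - 9*k/2 - 1.
Solve (1/2)·f(k+1) − (1)·f(k) = k**3 - 9*k**2/4 - 9*k/2 - 1.
Degrees (0,0,3) ⇒ d ≤ 3.
Match coefficients ⇒ f(k) = -(4*k**3 + 3*k**2 + 3)/2.
So s_k = (B(k−1)f/C)·t_k = (-2*(4*k**3 + 3*k**2 + 3)/(4*k**3 - 9*k**2 - 18*k - 4))·t_k = (-4*k**3 - 3*k**2 - 3)/2**k.
s_(k+1) − s_k = (4*k**3 - 9*k**2 - 18*k - 4)/(2*2**k) = t_k.

Yes. s_k = 2^{- k} \left(- 4 k^{3} - 3 k^{2} - 3\right).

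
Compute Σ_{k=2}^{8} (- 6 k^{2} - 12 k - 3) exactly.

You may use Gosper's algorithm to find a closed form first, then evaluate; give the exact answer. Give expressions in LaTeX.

The ratio is (2*k**2 + 8*k + 7)/(2*k**2 + 4*k + 1).
Take A(k)=1, B(k)=1, C(k)=k**2 + 2*k + 1/2.
Solve (1)·f(k+1) − (1)·f(k) = k**2 + 2*k + 1/2.
From deg A=0, deg B=0, deg C=2: d=3.
Match coefficients ⇒ f(k) = k*(k + 2)*(2*k - 1)/6.
Get s_k = R·t_k = k*(-2*k**2 - 3*k + 2) with R(k) = B(k−1)f(k)/C(k) = k*(k + 2)*(2*k - 1)/(3*(2*k**2 + 4*k + 1)).
Δs = -6*k**2 - 12*k - 3, as required.
Evaluate s at k=9 and k=2: -1683 and -24; difference -1659.

Σ = -1659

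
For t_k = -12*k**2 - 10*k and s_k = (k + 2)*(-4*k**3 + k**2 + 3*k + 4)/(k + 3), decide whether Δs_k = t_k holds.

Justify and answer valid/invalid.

Invalid: residual (8*k**3 + 47*k**2 + 33*k + 4)/(k**2 + 7*k + 12) ≠ 0.

s_(k+1) = (k + 3)*(3*k - 4*(k + 1)**3 + (k + 1)**2 + 7)/(k + 4)
s_(k+1) − s_k = (-12*k**4 - 86*k**3 - 167*k**2 - 87*k + 4)/(k**2 + 7*k + 12)
(s_(k+1) − s_k) − t_k = (8*k**3 + 47*k**2 + 33*k + 4)/(k**2 + 7*k + 12)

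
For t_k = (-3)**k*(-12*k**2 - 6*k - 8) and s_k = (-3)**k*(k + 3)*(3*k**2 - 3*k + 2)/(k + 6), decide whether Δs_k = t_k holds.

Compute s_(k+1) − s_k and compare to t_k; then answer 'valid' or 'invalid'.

Invalid: residual 3*(-3)**k*(12*k**3 + 81*k**2 + 41*k + 50)/(k**2 + 13*k + 42) ≠ 0.

s_(k+1) = 3*(-3)**k*(k + 4)*(3*k - 3*(k + 1)**2 + 1)/(k + 7)
s_(k+1) − s_k = (-3)**k*(-12*k**4 - 126*k**3 - 347*k**2 - 233*k - 186)/(k**2 + 13*k + 42)
(s_(k+1) − s_k) − t_k = 3*(-3)**k*(12*k**3 + 81*k**2 + 41*k + 50)/(k**2 + 13*k + 42)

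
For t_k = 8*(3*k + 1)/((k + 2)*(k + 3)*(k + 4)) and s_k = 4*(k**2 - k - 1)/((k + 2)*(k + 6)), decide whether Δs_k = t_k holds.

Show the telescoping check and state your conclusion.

s_(k+1) = 4*(-k + (k + 1)**2 - 2)/((k + 3)*(k + 7))
s_(k+1) − s_k = 4*(9*k**2 + 35*k + 9)/(k**4 + 18*k**3 + 113*k**2 + 288*k + 252)
(s_(k+1) − s_k) − t_k = 12*(k**3 - 3*k**2 - 43*k - 16)/(k**5 + 22*k**4 + 185*k**3 + 740*k**2 + 1404*k + 1008)

Invalid: residual 12*(k**3 - 3*k**2 - 43*k - 16)/(k**5 + 22*k**4 + 185*k**3 + 740*k**2 + 1404*k + 1008) ≠ 0.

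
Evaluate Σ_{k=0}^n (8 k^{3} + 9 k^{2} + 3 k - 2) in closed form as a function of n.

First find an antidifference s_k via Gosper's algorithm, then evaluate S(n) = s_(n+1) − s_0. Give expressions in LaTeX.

Ratio r(k) = (8*k**3 + 33*k**2 + 45*k + 18)/(8*k**3 + 9*k**2 + 3*k - 2).
Normal form (A,B,C) = (1, 1, k**3 + 9*k**2/8 + 3*k/8 - 1/4).
Need (1)·f(k+1) − (1)·f(k) = k**3 + 9*k**2/8 + 3*k/8 - 1/4.
From deg A=0, deg B=0, deg C=3: d=4.
Solving with deg f ≤ 4: f(k) = k*(2*k**3 - k**2 - k - 2)/8.
Then R = B(k−1)f/C = k*(2*k**3 - k**2 - k - 2)/(8*k**3 + 9*k**2 + 3*k - 2), so s_k = R(k)·t_k = k*(2*k**3 - k**2 - k - 2).
Δs = 8*k**3 + 9*k**2 + 3*k - 2, as required.
Σ_(k=0)^n t_k = s_(n+1) − s_(0) = (2*n**4 + 7*n**3 + 8*n**2 + n - 2) − (0), i.e. 2*n**4 + 7*n**3 + 8*n**2 + n - 2.

S(n) = 2 n^{4} + 7 n^{3} + 8 n^{2} + n - 2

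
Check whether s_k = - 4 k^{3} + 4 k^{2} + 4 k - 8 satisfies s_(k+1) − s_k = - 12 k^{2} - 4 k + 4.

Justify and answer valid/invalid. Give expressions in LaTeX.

s_(k+1) = -4*k**3 - 8*k**2 - 4
s_(k+1) − s_k = -12*k**2 - 4*k + 4
(s_(k+1) − s_k) − t_k = 0

Valid — Δs_k = t_k.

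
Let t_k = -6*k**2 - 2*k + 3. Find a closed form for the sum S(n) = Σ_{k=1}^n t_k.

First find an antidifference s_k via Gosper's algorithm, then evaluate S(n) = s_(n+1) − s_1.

S(n) = n*(-2*n**2 - 4*n + 1)

Compute t_(k+1)/t_k: get (6*k**2 + 14*k + 5)/(6*k**2 + 2*k - 3).
A = 1, B = 1, C = k**2 + k/3 - 1/2.
f must satisfy (1)·f(k+1) − (1)·f(k) = k**2 + k/3 - 1/2.
Bound: deg f ≤ 3.
Solve for f: f(k) = k*(2*k**2 - 2*k - 3)/6 (degree 3 ≤ 3).
Certificate R = B(k−1)f/C = k*(2*k**2 - 2*k - 3)/(6*k**2 + 2*k - 3) gives s_k = k*(-2*k**2 + 2*k + 3).
Check: Δs_k = -6*k**2 - 2*k + 3. ✓
s_(n+1) = -2*n**3 - 4*n**2 + n + 3 and s_(1) = 3, so S(n) = n*(-2*n**2 - 4*n + 1).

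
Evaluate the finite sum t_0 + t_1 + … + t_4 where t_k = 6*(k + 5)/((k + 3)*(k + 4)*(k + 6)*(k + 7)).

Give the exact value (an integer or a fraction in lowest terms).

r(k) = (k + 3)*(k + 6)**2/((k + 5)**2*(k + 8)) after simplifying.
So A=k + 3 and B=k + 8, with C=k**2 + 10*k + 25.
Key eq: (k + 3)·f(k+1) = (k + 7)·f(k) + (k**2 + 10*k + 25).
Bound: deg f ≤ 4.
Solving with deg f ≤ 4: f(k) = k*(k + 4)*(k + 5)*(k + 9)/36.
Get s_k = R·t_k = k*(k + 9)/(6*(k**2 + 9*k + 18)) with R(k) = B(k−1)f(k)/C(k) = k*(k + 4)*(k + 7)*(k + 9)/(36*(k + 5)).
Verify: 6*(k + 5)/(k**4 + 20*k**3 + 145*k**2 + 450*k + 504) matches t_k.
Σ_(k=0)^(4) t_k = s_(5) − s_(0) = 35/264 − (0) = 35/264.

Σ = 35/264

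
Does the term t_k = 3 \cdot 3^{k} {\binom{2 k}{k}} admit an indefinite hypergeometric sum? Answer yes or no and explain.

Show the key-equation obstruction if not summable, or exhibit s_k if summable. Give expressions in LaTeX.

No — key equation has no polynomial f.

Compute t_(k+1)/t_k: get 6*(2*k + 1)/(k + 1).
Take A(k)=12*k + 6, B(k)=k + 1, C(k)=1.
Key eq: (12*k + 6)·f(k+1) = (k)·f(k) + (1).
d = -1 from the (1,1,0) case.
Negative degree bound (-1): no f exists, t_k not Gosper-summable.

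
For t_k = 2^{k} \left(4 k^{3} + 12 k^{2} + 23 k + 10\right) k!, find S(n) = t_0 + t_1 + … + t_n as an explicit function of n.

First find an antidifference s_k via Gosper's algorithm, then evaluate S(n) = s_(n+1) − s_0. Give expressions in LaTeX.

S(n) = 4 \cdot 2^{n} n^{3} n! + 14 \cdot 2^{n} n^{2} n! + 24 \cdot 2^{n} n n! + 14 \cdot 2^{n} n! - 4

r(k) = 2*(4*k**4 + 28*k**3 + 83*k**2 + 108*k + 49)/(4*k**3 + 12*k**2 + 23*k + 10) after simplifying.
So A=2*k + 2 and B=1, with C=k**3 + 3*k**2 + 23*k/4 + 5/2.
Solve (2*k + 2)·f(k+1) − (1)·f(k) = k**3 + 3*k**2 + 23*k/4 + 5/2.
Degrees (1,0,3) ⇒ d ≤ 2.
Coefficient equations give f(k) = (2*k**2 + k + 4)/4.
R(k) = B(k−1)·f(k)/C(k) = (2*k**2 + k + 4)/(4*k**3 + 12*k**2 + 23*k + 10); s_k = R·t_k = 2**k*(2*k**2 + k + 4)*factorial(k).
s_(k+1) − s_k = 2**k*(4*k**3 + 12*k**2 + 23*k + 10)*factorial(k) = t_k.
s_(n+1) = 2**(n + 1)*(2*n**2 + 5*n + 7)*factorial(n + 1) and s_(0) = 4, so S(n) = 4*2**n*n**3*factorial(n) + 14*2**n*n**2*factorial(n) + 24*2**n*n*factorial(n) + 14*2**n*factorial(n) - 4.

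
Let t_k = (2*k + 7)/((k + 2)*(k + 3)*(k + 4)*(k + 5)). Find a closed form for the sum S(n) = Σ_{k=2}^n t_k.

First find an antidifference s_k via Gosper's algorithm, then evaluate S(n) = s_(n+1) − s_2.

S(n) = (n**2 + 8*n - 9)/(24*(n**2 + 8*n + 15))

t_(k+1)/t_k = (k + 2)*(2*k + 9)/((k + 6)*(2*k + 7)).
Normal form (A,B,C) = (k + 2, k + 6, k + 7/2).
Set up (k + 2)·f(k+1) − (k + 5)·f(k) − (k + 7/2) = 0.
deg f ≤ 3 (via 1,1,1).
A polynomial solution: f(k) = k*(k + 3)*(k + 6)/16.
R(k) = B(k−1)·f(k)/C(k) = k*(k + 3)*(k + 5)*(k + 6)/(8*(2*k + 7)); s_k = R·t_k = k*(k + 6)/(8*(k**2 + 6*k + 8)).
Verify: (2*k + 7)/(k**4 + 14*k**3 + 71*k**2 + 154*k + 120) matches t_k.
Evaluate: s_(n+1) = (n**2 + 8*n + 7)/(8*(n**2 + 8*n + 15)); subtract s_(2) = 1/12 ⇒ S(n) = (n**2 + 8*n - 9)/(24*(n**2 + 8*n + 15)).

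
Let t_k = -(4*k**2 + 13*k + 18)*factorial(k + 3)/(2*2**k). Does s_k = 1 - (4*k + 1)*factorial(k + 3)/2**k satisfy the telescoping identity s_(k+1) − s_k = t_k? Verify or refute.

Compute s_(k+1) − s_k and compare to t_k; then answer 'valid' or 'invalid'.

valid (s_(k+1) − s_k reduces to t_k)

s_(k+1) = -2**(-k - 1)*(4*k + 5)*factorial(k + 4) + 1
s_(k+1) − s_k = -(4*k**2 + 13*k + 18)*factorial(k + 3)/(2*2**k)
(s_(k+1) − s_k) − t_k = 0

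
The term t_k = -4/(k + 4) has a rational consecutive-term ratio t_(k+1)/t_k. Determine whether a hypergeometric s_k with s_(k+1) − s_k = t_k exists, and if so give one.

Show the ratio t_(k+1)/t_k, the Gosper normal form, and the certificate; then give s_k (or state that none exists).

no hypergeometric antidifference exists

Step 1: r(k) = (k + 4)/(k + 5).
Gosper form: A/B · C(k+1)/C(k) with A=k + 4, B=k + 5, C=1.
Set up (k + 4)·f(k+1) − (k + 4)·f(k) − (1) = 0.
deg f ≤ 0 (via 1,1,0).
Generic f = c0 gives residual -1; -1 = 0 cannot hold, so t_k is not Gosper-summable.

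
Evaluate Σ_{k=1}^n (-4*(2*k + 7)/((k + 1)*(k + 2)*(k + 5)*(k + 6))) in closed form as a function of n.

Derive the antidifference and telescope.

S(n) = n*(-n - 8)/(3*(n**2 + 8*n + 12))

r(k) = (k + 1)*(k + 5)*(2*k + 9)/((k + 3)*(k + 7)*(2*k + 7)) after simplifying.
Gosper form: A/B · C(k+1)/C(k) with A=k + 1, B=k + 7, C=k**3 + 21*k**2/2 + 73*k/2 + 42.
Need (k + 1)·f(k+1) − (k + 6)·f(k) = k**3 + 21*k**2/2 + 73*k/2 + 42.
From deg A=1, deg B=1, deg C=3: d=5.
A polynomial solution: f(k) = k*(k + 2)*(k + 3)*(k + 4)*(k + 6)/10.
R(k) = B(k−1)·f(k)/C(k) = k*(k + 2)*(k + 6)**2/(5*(2*k + 7)); s_k = R·t_k = 4*k*(-k - 6)/(5*(k**2 + 6*k + 5)).
Δs = 4*(-2*k - 7)/(k**4 + 14*k**3 + 65*k**2 + 112*k + 60), as required.
Telescope: S(n) = s_(n+1) − s_(1) = 4*(-n**2 - 8*n - 7)/(5*(n**2 + 8*n + 12)) − (-7/15) = n*(-n - 8)/(3*(n**2 + 8*n + 12)).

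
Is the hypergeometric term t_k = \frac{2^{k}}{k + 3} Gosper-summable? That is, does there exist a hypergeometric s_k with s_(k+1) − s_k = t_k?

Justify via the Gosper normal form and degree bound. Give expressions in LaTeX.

No — negative degree bound, so no certificate f.

Ratio r(k) = 2*(k + 3)/(k + 4).
Factor: A=2*k + 6; B=k + 4; C=1.
f must satisfy (2*k + 6)·f(k+1) − (k + 3)·f(k) = 1.
d = -1 from the (1,1,0) case.
d = -1 < 0 ⇒ no nonzero polynomial f; not summable.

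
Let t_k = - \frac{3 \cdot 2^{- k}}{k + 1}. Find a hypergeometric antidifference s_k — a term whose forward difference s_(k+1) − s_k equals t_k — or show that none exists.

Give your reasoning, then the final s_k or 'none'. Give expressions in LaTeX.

none (Gosper's algorithm certifies no s_k)

Step 1: r(k) = (k + 1)/(2*(k + 2)).
Factor: A=k/2 + 1/2; B=k + 2; C=1.
Key eq: (k/2 + 1/2)·f(k+1) = (k + 1)·f(k) + (1).
Bound: deg f ≤ -1.
d = -1 < 0 ⇒ no nonzero polynomial f; not summable.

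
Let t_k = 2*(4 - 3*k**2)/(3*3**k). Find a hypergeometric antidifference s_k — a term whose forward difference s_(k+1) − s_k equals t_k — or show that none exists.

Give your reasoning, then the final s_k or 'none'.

The ratio is (3*(k + 1)**2 - 4)/(3*(3*k**2 - 4)).
A = 1/3, B = 1, C = k**2 - 4/3.
f must satisfy (1/3)·f(k+1) − (1)·f(k) = k**2 - 4/3.
Degrees (0,0,2) ⇒ d ≤ 2.
Match coefficients ⇒ f(k) = -(3*k**2 + 3*k - 1)/2.
Then R = B(k−1)f/C = -3*(3*k**2 + 3*k - 1)/(2*(3*k**2 - 4)), so s_k = R(k)·t_k = (3*k**2 + 3*k - 1)/3**k.
Δs = 2*(4 - 3*k**2)/(3*3**k), as required.

s_k = (3*k**2 + 3*k - 1)/3**k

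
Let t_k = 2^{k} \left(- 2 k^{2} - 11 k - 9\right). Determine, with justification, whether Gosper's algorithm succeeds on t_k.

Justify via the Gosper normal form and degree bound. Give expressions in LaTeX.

The ratio is 2*(2*k**2 + 15*k + 22)/(2*k**2 + 11*k + 9).
Take A(k)=2, B(k)=1, C(k)=k**2 + 11*k/2 + 9/2.
f must satisfy (2)·f(k+1) − (1)·f(k) = k**2 + 11*k/2 + 9/2.
Degrees (0,0,2) ⇒ d ≤ 2.
A polynomial solution: f(k) = (2*k**2 + 3*k - 1)/2.
Certificate R = B(k−1)f/C = (2*k**2 + 3*k - 1)/((k + 1)*(2*k + 9)) gives s_k = 2**k*(-2*k**2 - 3*k + 1).
Δs = 2**k*(-2*k**2 - 11*k - 9), as required.

Yes. s_k = 2^{k} \left(- 2 k^{2} - 3 k + 1\right).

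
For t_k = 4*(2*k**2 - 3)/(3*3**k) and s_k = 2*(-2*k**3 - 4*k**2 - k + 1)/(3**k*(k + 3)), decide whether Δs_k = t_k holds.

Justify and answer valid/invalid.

s_(k+1) = 2*(-2*k**3 - 10*k**2 - 15*k - 6)/(3*3**k*(k + 4))
s_(k+1) − s_k = 4*(2*k**4 + 10*k**3 + 3*k**2 - 21*k - 15)/(3*3**k*(k**2 + 7*k + 12))
(s_(k+1) − s_k) − t_k = 4*(-4*k**3 - 18*k**2 + 21)/(3*3**k*(k**2 + 7*k + 12))

Invalid: residual 4*(-4*k**3 - 18*k**2 + 21)/(3*3**k*(k**2 + 7*k + 12)) ≠ 0.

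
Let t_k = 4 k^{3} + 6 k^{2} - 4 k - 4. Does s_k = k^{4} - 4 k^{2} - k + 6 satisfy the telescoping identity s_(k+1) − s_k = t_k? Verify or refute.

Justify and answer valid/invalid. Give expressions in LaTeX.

Valid: the claim telescopes to t_k.

s_(k+1) = -k + (k + 1)**4 - 4*(k + 1)**2 + 5
s_(k+1) − s_k = 4*k**3 + 6*k**2 - 4*k - 4
(s_(k+1) − s_k) − t_k = 0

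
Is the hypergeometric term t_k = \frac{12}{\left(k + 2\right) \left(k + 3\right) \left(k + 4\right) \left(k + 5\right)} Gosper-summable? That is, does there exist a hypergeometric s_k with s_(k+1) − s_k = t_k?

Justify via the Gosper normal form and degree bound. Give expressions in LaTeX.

Yes. s_k = \frac{k \left(k^{2} + 9 k + 26\right)}{6 \left(k + 2\right) \left(k + 3\right) \left(k + 4\right)}.

Ratio r(k) = (k + 2)/(k + 6).
Gosper form: A/B · C(k+1)/C(k) with A=k + 2, B=k + 6, C=1.
Key eq: (k + 2)·f(k+1) = (k + 5)·f(k) + (1).
Degrees (1,1,0) ⇒ d ≤ 3.
Match coefficients ⇒ f(k) = k*(k**2 + 9*k + 26)/72.
Certificate R = B(k−1)f/C = k*(k + 5)*(k**2 + 9*k + 26)/72 gives s_k = k*(k**2 + 9*k + 26)/(6*(k + 2)*(k + 3)*(k + 4)).
Check: Δs_k = 12/(k**4 + 14*k**3 + 71*k**2 + 154*k + 120). ✓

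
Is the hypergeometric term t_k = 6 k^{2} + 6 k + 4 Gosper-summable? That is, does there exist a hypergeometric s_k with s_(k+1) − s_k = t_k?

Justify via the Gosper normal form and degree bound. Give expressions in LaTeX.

Yes. s_k = 2 k \left(k^{2} + 1\right).

The ratio is (3*k**2 + 9*k + 8)/(3*k**2 + 3*k + 2).
Gosper form: A/B · C(k+1)/C(k) with A=1, B=1, C=k**2 + k + 2/3.
Set up (1)·f(k+1) − (1)·f(k) − (k**2 + k + 2/3) = 0.
d = 3 from the (0,0,2) case.
A polynomial solution: f(k) = k*(k**2 + 1)/3.
Certificate R = B(k−1)f/C = k*(k**2 + 1)/(3*k**2 + 3*k + 2) gives s_k = 2*k*(k**2 + 1).
Verify: 6*k**2 + 6*k + 4 matches t_k.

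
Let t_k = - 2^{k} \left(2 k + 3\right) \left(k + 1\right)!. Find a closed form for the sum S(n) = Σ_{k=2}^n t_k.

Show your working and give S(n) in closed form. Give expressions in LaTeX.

Step 1: r(k) = 2*(k + 2)*(2*k + 5)/(2*k + 3).
So A=2*k + 4 and B=1, with C=k + 3/2.
Solve (2*k + 4)·f(k+1) − (1)·f(k) = k + 3/2.
d = 0 from the (1,0,1) case.
Match coefficients ⇒ f(k) = 1/2.
Then R = B(k−1)f/C = 1/(2*k + 3), so s_k = R(k)·t_k = -2**k*factorial(k + 1).
s_(k+1) − s_k = -2**k*(2*k + 3)*factorial(k + 1) = t_k.
Σ_(k=2)^n t_k = s_(n+1) − s_(2) = (-2**(n + 1)*factorial(n + 2)) − (-24), i.e. -2*2**n*factorial(n + 2) + 24.

S(n) = - 2 \cdot 2^{n} \left(n + 2\right)! + 24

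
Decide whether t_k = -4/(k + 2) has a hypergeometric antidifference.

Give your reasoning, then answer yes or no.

No; the coefficient equations for f are inconsistent.

Step 1: r(k) = (k + 2)/(k + 3).
So A=k + 2 and B=k + 3, with C=1.
f must satisfy (k + 2)·f(k+1) − (k + 2)·f(k) = 1.
Bound: deg f ≤ 0.
Put f(k) = c0: A·f(k+1) − B(k−1)·f(k) − C = -1; need -1 = 0 — inconsistent ⇒ no f, not summable.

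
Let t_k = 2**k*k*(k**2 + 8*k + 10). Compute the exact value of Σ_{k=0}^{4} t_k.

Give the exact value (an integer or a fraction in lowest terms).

Σ = 5022

Step 1: r(k) = 2*(k + 1)*(8*k + (k + 1)**2 + 18)/(k*(k**2 + 8*k + 10)).
Take A(k)=2, B(k)=1, C(k)=k**3 + 8*k**2 + 10*k.
Need (2)·f(k+1) − (1)·f(k) = k**3 + 8*k**2 + 10*k.
d = 3 from the (0,0,3) case.
Solving with deg f ≤ 3: f(k) = k**3 + 2*k**2 - 4*k + 2.
Then R = B(k−1)f/C = (k**3 + 2*k**2 - 4*k + 2)/(k*(k**2 + 8*k + 10)), so s_k = R(k)·t_k = 2**k*(k**3 + 2*k**2 - 4*k + 2).
s_(k+1) − s_k = 2**k*k*(k**2 + 8*k + 10) = t_k.
Sum = s_(5) − s_(0); s_(5) = 5024, s_(0) = 2 ⇒ 5022.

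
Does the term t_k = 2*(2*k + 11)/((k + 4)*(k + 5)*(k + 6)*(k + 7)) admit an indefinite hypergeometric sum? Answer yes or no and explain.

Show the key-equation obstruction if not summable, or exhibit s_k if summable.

Ratio r(k) = (k + 4)*(2*k + 13)/((k + 8)*(2*k + 11)).
A = k + 4, B = k + 8, C = k + 11/2.
Set up (k + 4)·f(k+1) − (k + 7)·f(k) − (k + 11/2) = 0.
deg f ≤ 3 (via 1,1,1).
Match coefficients ⇒ f(k) = k*(k + 5)*(k + 10)/48.
Get s_k = R·t_k = k*(k + 10)/(12*(k**2 + 10*k + 24)) with R(k) = B(k−1)f(k)/C(k) = k*(k + 5)*(k + 7)*(k + 10)/(24*(2*k + 11)).
Check: Δs_k = 2*(2*k + 11)/(k**4 + 22*k**3 + 179*k**2 + 638*k + 840). ✓

Yes. s_k = k*(k + 10)/(12*(k**2 + 10*k + 24)).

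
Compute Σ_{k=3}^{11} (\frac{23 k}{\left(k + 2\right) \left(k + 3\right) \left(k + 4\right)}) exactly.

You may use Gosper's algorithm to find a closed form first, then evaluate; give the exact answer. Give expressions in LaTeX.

Step 1: r(k) = (k + 1)*(k + 2)/(k*(k + 5)).
Take A(k)=k + 2, B(k)=k + 5, C(k)=k.
Solve (k + 2)·f(k+1) − (k + 4)·f(k) = k.
d = 2 from the (1,1,1) case.
Solve for f: f(k) = k*(k - 1)/6 (degree 2 ≤ 2).
R(k) = B(k−1)·f(k)/C(k) = (k - 1)*(k + 4)/6; s_k = R·t_k = 23*k*(k - 1)/(6*(k + 2)*(k + 3)).
s_(k+1) − s_k = 23*k/(k**3 + 9*k**2 + 26*k + 24) = t_k.
Σ_(k=3)^(11) t_k = s_(12) − s_(3) = 253/105 − (23/30) = 23/14.

Σ = 23/14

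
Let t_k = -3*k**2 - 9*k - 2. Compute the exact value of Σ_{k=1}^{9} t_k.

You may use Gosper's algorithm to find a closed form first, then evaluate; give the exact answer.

Σ = -1278

The ratio is (3*k**2 + 15*k + 14)/(3*k**2 + 9*k + 2).
Factor: A=1; B=1; C=k**2 + 3*k + 2/3.
Set up (1)·f(k+1) − (1)·f(k) − (k**2 + 3*k + 2/3) = 0.
Degrees (0,0,2) ⇒ d ≤ 3.
Coefficient equations give f(k) = k*(k**2 + 3*k - 2)/3.
Get s_k = R·t_k = k*(-k**2 - 3*k + 2) with R(k) = B(k−1)f(k)/C(k) = k*(k**2 + 3*k - 2)/(3*k**2 + 9*k + 2).
s_(k+1) − s_k = -3*k**2 - 9*k - 2 = t_k.
Evaluate s at k=10 and k=1: -1280 and -2; difference -1278.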